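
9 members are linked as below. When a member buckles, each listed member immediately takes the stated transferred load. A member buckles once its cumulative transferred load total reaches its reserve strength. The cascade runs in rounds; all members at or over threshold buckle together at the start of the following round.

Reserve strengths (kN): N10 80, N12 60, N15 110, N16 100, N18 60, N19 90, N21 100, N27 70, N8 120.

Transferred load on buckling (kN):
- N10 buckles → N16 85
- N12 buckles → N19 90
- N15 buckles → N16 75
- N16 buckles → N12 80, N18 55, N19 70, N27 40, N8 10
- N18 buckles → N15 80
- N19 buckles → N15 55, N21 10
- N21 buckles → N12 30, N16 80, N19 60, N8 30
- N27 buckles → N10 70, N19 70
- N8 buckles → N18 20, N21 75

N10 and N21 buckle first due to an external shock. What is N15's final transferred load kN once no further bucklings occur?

Round 1 — N10, N21 buckle (initial).
  N12: +30 → 30 < 60
  N16: +85+80 → 165 ≥ 100
  N19: +60 → 60 < 90
  N8: +30 → 30 < 120
Round 2 — N16 buckles.
  N12: +80 → 110 ≥ 60
  N18: +55 → 55 < 60
  N19: +70 → 130 ≥ 90
  N27: +40 → 40 < 70
  N8: +10 → 40 < 120
Round 3 — N12, N19 buckle.
  N15: +55 → 55 < 110
No further bucklings.

55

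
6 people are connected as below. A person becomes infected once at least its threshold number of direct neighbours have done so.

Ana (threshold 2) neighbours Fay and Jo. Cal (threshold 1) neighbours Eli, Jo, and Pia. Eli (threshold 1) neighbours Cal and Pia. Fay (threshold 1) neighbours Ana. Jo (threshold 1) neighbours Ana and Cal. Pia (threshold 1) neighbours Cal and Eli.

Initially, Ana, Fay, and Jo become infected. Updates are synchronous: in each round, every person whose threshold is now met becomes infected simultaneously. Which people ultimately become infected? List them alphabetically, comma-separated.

Round 1 — Ana, Fay, Jo become infected (initial).
Round 2 — checking thresholds:
  Cal: 1 of 3 neighbours ≥ 1, becomes infected.
Round 3 — checking thresholds:
  Eli: 1 of 2 neighbours ≥ 1, becomes infected.
  Pia: 1 of 2 neighbours ≥ 1, becomes infected.
Round 4 — no new infections; cascade stops.

Ana, Cal, Eli, Fay, Jo, Pia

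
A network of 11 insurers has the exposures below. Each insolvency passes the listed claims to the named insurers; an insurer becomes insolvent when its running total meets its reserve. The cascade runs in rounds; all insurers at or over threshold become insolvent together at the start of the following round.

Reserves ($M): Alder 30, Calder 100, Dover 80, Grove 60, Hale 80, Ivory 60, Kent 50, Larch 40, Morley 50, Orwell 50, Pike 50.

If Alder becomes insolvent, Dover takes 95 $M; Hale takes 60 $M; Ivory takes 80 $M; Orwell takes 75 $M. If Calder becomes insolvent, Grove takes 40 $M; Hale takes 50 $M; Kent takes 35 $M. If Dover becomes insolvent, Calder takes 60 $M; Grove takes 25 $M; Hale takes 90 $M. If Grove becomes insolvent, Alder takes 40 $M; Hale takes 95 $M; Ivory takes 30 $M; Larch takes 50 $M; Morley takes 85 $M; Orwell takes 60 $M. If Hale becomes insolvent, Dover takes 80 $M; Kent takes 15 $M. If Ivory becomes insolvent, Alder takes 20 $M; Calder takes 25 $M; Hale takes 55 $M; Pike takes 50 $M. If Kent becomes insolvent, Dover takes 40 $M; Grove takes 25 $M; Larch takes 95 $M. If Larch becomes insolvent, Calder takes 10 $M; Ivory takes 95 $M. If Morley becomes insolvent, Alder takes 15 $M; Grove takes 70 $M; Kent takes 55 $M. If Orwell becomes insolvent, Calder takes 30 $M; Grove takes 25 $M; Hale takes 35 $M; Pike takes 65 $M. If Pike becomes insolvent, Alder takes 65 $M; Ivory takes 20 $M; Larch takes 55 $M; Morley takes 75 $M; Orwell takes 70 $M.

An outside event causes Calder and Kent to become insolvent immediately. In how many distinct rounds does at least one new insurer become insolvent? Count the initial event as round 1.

Round 1 — Calder, Kent become insolvent (initial).
  Dover: +40 → 40 < 80
  Grove: +40+25 → 65 ≥ 60
  Hale: +50 → 50 < 80
  Larch: +95 → 95 ≥ 40
Round 2 — Grove, Larch become insolvent.
  Alder: +40 → 40 ≥ 30
  Hale: +95 → 145 ≥ 80
  Ivory: +30+95 → 125 ≥ 60
  Morley: +85 → 85 ≥ 50
  Orwell: +60 → 60 ≥ 50
Round 3 — Alder, Hale, Ivory, Morley, Orwell become insolvent.
  Dover: +95+80 → 215 ≥ 80
  Pike: +50+65 → 115 ≥ 50
Round 4 — Dover, Pike become insolvent.
No further insolvencies.

4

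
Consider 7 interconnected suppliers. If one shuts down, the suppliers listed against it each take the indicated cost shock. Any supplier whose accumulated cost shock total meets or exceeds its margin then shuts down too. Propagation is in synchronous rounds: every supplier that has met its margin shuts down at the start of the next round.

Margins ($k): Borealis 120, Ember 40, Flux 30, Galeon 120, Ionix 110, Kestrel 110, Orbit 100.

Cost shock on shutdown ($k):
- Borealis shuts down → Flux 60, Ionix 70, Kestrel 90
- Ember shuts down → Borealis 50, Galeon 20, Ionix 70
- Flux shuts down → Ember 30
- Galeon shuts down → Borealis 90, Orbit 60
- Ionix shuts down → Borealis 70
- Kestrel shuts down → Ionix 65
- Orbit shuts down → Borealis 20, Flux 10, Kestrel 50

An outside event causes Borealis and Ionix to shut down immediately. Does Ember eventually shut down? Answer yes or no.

Round 1 — Borealis, Ionix shut down (initial).
  Flux: +60 → 60 ≥ 30
  Kestrel: +90 → 90 < 110
Round 2 — Flux shuts down.
  Ember: +30 → 30 < 40
No further shutdowns.

no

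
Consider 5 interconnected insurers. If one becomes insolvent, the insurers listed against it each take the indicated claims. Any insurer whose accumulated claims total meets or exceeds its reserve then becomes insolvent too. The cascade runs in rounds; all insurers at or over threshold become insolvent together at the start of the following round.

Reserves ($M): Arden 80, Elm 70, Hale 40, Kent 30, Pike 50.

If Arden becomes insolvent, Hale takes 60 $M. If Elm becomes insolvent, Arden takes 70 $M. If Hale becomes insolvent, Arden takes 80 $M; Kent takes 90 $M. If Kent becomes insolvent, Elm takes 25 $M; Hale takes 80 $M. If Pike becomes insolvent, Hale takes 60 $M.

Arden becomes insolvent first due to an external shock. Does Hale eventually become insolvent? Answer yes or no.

Round 1 — Arden becomes insolvent (initial).
  Hale: +60 → 60 ≥ 40
Round 2 — Hale becomes insolvent.
  Kent: +90 → 90 ≥ 30
Round 3 — Kent becomes insolvent.
  Elm: +25 → 25 < 70
No further insolvencies.

yes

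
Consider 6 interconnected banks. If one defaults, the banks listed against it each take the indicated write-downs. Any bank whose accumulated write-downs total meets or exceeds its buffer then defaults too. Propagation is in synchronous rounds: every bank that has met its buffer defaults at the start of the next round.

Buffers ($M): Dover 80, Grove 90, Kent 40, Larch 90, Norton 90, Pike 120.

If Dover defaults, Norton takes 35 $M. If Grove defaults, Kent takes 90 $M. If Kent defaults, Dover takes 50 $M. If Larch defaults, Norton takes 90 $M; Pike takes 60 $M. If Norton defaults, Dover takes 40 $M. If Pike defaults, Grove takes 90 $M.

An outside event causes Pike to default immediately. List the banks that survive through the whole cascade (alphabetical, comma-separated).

Dover, Larch, Norton

Round 1 — Pike defaults (initial).
  Grove: +90 → 90 ≥ 90
Round 2 — Grove defaults.
  Kent: +90 → 90 ≥ 40
Round 3 — Kent defaults.
  Dover: +50 → 50 < 80
No further defaults.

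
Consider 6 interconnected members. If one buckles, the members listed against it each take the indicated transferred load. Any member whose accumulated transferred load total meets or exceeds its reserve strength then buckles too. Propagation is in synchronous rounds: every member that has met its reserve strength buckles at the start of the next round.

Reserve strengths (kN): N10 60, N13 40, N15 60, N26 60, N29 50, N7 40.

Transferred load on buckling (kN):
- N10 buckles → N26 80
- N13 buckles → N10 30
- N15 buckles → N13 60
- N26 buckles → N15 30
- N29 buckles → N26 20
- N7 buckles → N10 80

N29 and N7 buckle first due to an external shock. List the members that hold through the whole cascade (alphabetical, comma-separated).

N13, N15

Round 1 — N29, N7 buckle (initial).
  N10: +80 → 80 ≥ 60
  N26: +20 → 20 < 60
Round 2 — N10 buckles.
  N26: +80 → 100 ≥ 60
Round 3 — N26 buckles.
  N15: +30 → 30 < 60
No further bucklings.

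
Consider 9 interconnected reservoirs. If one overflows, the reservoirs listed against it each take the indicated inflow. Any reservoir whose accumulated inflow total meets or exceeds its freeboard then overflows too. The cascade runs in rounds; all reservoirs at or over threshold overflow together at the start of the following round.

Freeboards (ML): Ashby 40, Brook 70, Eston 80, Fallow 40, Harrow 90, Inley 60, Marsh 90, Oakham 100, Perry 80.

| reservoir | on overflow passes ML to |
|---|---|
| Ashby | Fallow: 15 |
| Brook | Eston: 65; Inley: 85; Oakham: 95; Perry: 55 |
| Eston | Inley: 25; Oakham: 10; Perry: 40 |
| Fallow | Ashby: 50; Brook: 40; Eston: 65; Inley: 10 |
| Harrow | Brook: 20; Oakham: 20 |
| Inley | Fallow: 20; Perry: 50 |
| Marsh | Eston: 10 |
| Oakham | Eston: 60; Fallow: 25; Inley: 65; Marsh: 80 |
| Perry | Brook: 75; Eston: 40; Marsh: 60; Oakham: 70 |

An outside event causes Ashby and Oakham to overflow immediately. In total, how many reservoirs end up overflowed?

8

Round 1 — Ashby, Oakham overflow (initial).
  Eston: +60 → 60 < 80
  Fallow: +15+25 → 40 ≥ 40
  Inley: +65 → 65 ≥ 60
  Marsh: +80 → 80 < 90
Round 2 — Fallow, Inley overflow.
  Brook: +40 → 40 < 70
  Eston: +65 → 125 ≥ 80
  Perry: +50 → 50 < 80
Round 3 — Eston overflows.
  Perry: +40 → 90 ≥ 80
Round 4 — Perry overflows.
  Brook: +75 → 115 ≥ 70
  Marsh: +60 → 140 ≥ 90
Round 5 — Brook, Marsh overflow.
No further overflows.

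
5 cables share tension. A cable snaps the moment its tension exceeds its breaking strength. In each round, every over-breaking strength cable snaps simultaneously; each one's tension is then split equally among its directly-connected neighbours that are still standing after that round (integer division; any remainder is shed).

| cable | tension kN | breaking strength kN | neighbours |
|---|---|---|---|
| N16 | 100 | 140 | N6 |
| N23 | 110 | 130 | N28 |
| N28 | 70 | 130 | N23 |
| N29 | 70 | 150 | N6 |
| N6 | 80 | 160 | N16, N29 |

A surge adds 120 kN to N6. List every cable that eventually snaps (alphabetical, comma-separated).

N16, N29, N6

Round 1 — N6 at 200 > 160. N6 snaps.
  N6 sheds 200 kN to N16, N29: 100 each.
    N16: 100+100 = 200 > 140
    N29: 70+100 = 170 > 150
Round 2 — N16, N29 snap.
  N16 sheds 200 kN: no online neighbours, lost.
  N29 sheds 170 kN: no online neighbours, lost.
No further breaks.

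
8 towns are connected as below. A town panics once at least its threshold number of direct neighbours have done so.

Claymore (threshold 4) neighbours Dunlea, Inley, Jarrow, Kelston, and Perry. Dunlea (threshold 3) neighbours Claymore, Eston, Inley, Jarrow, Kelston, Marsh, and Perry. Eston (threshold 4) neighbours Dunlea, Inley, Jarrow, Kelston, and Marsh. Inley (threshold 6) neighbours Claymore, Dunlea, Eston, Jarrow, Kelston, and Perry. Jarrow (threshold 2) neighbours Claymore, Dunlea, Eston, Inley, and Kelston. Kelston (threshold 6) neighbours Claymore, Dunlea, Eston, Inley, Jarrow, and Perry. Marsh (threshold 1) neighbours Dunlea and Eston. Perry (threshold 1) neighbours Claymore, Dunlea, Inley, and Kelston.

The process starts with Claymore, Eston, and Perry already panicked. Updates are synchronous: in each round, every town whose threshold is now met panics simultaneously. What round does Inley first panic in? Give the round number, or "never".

never

Round 1 — Claymore, Eston, Perry panic (initial).
Round 2 — checking thresholds:
  Dunlea: 3 of 7 neighbours ≥ 3, panics.
  Inley: 3 of 6 neighbours < 6, holds.
  Jarrow: 2 of 5 neighbours ≥ 2, panics.
  Kelston: 3 of 6 neighbours < 6, holds.
  Marsh: 1 of 2 neighbours ≥ 1, panics.
Round 3 — no new panics; cascade stops.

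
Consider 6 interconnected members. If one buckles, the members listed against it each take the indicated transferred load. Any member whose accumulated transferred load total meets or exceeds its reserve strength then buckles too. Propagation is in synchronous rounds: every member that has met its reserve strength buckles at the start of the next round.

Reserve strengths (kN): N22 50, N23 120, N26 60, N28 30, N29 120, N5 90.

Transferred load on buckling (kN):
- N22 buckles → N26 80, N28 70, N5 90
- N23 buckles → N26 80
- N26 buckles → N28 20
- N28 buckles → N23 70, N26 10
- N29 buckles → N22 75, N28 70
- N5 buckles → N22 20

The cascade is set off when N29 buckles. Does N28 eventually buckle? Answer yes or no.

yes

Round 1 — N29 buckles (initial).
  N22: +75 → 75 ≥ 50
  N28: +70 → 70 ≥ 30
Round 2 — N22, N28 buckle.
  N23: +70 → 70 < 120
  N26: +80+10 → 90 ≥ 60
  N5: +90 → 90 ≥ 90
Round 3 — N26, N5 buckle.
No further bucklings.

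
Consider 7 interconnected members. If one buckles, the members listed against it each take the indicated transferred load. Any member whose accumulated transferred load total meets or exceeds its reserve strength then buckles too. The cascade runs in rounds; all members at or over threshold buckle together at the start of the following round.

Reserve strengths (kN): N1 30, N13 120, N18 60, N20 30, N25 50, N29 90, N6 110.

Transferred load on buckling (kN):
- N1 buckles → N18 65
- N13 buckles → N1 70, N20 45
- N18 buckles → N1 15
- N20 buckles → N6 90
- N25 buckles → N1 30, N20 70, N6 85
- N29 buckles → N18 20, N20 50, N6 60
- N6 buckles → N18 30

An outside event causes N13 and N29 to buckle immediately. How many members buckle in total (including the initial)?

6

Round 1 — N13, N29 buckle (initial).
  N1: +70 → 70 ≥ 30
  N18: +20 → 20 < 60
  N20: +45+50 → 95 ≥ 30
  N6: +60 → 60 < 110
Round 2 — N1, N20 buckle.
  N18: +65 → 85 ≥ 60
  N6: +90 → 150 ≥ 110
Round 3 — N18, N6 buckle.
No further bucklings.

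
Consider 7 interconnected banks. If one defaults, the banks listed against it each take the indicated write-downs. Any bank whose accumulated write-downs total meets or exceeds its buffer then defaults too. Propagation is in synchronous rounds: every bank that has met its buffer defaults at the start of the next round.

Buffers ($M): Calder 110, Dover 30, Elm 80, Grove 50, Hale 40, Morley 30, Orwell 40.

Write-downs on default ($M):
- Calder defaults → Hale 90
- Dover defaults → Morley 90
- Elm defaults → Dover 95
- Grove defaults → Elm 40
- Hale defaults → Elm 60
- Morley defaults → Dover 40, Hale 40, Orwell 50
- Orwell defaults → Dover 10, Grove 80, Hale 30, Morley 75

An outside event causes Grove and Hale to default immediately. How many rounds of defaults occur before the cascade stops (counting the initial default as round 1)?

5

Round 1 — Grove, Hale default (initial).
  Elm: +40+60 → 100 ≥ 80
Round 2 — Elm defaults.
  Dover: +95 → 95 ≥ 30
Round 3 — Dover defaults.
  Morley: +90 → 90 ≥ 30
Round 4 — Morley defaults.
  Orwell: +50 → 50 ≥ 40
Round 5 — Orwell defaults.
No further defaults.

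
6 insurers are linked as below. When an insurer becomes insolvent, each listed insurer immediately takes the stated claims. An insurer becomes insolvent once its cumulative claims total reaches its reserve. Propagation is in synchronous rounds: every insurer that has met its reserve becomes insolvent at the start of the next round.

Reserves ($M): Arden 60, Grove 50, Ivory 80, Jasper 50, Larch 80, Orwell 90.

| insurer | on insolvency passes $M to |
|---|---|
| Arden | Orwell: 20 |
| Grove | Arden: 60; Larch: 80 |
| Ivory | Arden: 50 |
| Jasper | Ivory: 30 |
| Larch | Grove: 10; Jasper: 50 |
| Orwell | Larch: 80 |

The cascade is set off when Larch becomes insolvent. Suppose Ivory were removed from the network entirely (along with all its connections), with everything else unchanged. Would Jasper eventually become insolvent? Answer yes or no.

With Ivory removed:
Round 1 — Larch becomes insolvent (initial).
  Grove: +10 → 10 < 50
  Jasper: +50 → 50 ≥ 50
Round 2 — Jasper becomes insolvent.
No further insolvencies.

yes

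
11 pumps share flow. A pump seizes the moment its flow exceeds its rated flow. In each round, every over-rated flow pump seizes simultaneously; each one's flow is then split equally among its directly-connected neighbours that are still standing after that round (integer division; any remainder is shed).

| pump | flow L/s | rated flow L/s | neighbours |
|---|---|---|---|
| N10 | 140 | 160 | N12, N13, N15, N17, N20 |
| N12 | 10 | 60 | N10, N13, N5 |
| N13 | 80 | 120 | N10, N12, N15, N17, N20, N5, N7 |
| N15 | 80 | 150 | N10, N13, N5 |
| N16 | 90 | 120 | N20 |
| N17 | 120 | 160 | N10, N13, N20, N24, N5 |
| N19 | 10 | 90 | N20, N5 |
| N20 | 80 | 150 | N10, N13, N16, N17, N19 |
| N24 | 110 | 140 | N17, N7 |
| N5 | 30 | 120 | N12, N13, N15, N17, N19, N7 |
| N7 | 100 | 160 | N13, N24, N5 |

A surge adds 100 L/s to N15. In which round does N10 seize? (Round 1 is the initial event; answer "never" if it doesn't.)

Round 1 — N15 at 180 > 150. N15 seizes.
  N15 sheds 180 L/s to N10, N13, N5: 60 each.
    N10: 140+60 = 200 > 160
    N13: 80+60 = 140 > 120
    N5: 30+60 = 90 ≤ 120
Round 2 — N10, N13 seize.
  N10 sheds 200 L/s to N12, N17, N20: 66 each (2 lost).
    N12: 10+66 = 76 > 60
    N17: 120+66 = 186 > 160
    N20: 80+66 = 146 ≤ 150
  N13 sheds 140 L/s to N12, N17, N20, N5, N7: 28 each.
    N12: 76+28 = 104 > 60
    N17: 186+28 = 214 > 160
    N20: 146+28 = 174 > 150
    N5: 90+28 = 118 ≤ 120
    N7: 100+28 = 128 ≤ 160
Round 3 — N12, N17, N20 seize.
  N12 sheds 104 L/s to N5: 104 each.
    N5: 118+104 = 222 > 120
  N17 sheds 214 L/s to N24, N5: 107 each.
    N24: 110+107 = 217 > 140
    N5: 222+107 = 329 > 120
  N20 sheds 174 L/s to N16, N19: 87 each.
    N16: 90+87 = 177 > 120
    N19: 10+87 = 97 > 90
Round 4 — N16, N19, N24, N5 seize.
  N16 sheds 177 L/s: no online neighbours, lost.
  N19 sheds 97 L/s: no online neighbours, lost.
  N24 sheds 217 L/s to N7: 217 each.
    N7: 128+217 = 345 > 160
  N5 sheds 329 L/s to N7: 329 each.
    N7: 345+329 = 674 > 160
Round 5 — N7 seizes.
  N7 sheds 674 L/s: no online neighbours, lost.
No further seizures.

2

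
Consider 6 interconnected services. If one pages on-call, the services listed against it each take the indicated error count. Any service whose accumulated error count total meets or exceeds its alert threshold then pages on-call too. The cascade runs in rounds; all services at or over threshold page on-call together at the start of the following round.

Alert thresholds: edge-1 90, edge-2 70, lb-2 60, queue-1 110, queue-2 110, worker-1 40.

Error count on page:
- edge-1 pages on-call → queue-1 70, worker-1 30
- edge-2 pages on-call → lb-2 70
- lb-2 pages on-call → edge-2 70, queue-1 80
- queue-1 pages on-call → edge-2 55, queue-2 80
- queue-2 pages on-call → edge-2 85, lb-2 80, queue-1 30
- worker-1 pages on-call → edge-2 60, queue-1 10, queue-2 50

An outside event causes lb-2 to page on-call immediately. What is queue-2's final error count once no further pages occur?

0

Round 1 — lb-2 pages on-call (initial).
  edge-2: +70 → 70 ≥ 70
  queue-1: +80 → 80 < 110
Round 2 — edge-2 pages on-call.
No further pages.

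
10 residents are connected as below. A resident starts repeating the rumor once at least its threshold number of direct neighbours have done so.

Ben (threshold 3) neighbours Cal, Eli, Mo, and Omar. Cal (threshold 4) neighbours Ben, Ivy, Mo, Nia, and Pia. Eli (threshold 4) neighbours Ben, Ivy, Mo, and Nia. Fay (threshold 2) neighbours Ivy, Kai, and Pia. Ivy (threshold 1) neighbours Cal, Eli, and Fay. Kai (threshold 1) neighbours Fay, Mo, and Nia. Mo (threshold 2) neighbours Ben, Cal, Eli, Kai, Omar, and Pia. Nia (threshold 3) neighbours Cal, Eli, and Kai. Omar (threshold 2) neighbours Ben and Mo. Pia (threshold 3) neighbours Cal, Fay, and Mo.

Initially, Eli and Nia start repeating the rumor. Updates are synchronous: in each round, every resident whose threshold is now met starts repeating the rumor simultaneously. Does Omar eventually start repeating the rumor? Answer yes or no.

no

Round 1 — Eli, Nia start repeating the rumor (initial).
Round 2 — checking thresholds:
  Ben: 1 of 4 neighbours < 3, below threshold.
  Cal: 1 of 5 neighbours < 4, below threshold.
  Ivy: 1 of 3 neighbours ≥ 1, starts repeating the rumor.
  Kai: 1 of 3 neighbours ≥ 1, starts repeating the rumor.
  Mo: 1 of 6 neighbours < 2, below threshold.
Round 3 — checking thresholds:
  Ben: 1 of 4 neighbours < 3, below threshold.
  Cal: 2 of 5 neighbours < 4, below threshold.
  Fay: 2 of 3 neighbours ≥ 2, starts repeating the rumor.
  Mo: 2 of 6 neighbours ≥ 2, starts repeating the rumor.
Round 4 — no new spreads; cascade stops.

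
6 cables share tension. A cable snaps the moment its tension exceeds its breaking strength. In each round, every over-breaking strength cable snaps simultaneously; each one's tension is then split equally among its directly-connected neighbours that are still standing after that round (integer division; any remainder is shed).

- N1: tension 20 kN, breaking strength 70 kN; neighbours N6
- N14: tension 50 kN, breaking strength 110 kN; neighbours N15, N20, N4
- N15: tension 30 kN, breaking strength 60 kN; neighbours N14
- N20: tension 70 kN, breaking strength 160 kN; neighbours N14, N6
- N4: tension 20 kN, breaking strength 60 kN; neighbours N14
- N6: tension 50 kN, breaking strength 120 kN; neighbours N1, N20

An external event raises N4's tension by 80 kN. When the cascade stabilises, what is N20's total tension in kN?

145

Round 1 — N4 at 100 > 60. N4 snaps.
  N4 sheds 100 kN to N14: 100 each.
    N14: 50+100 = 150 > 110
Round 2 — N14 snaps.
  N14 sheds 150 kN to N15, N20: 75 each.
    N15: 30+75 = 105 > 60
    N20: 70+75 = 145 ≤ 160
Round 3 — N15 snaps.
  N15 sheds 105 kN: no online neighbours, lost.
No further breaks.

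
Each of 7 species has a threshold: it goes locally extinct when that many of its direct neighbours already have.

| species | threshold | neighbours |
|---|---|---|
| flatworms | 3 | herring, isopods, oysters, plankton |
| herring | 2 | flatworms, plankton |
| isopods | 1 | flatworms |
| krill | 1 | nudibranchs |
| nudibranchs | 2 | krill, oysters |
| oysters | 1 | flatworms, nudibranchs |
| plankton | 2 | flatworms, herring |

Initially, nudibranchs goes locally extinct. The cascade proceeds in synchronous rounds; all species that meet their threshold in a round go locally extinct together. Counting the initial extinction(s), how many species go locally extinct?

3

Round 1 — nudibranchs goes locally extinct (initial).
Round 2 — checking thresholds:
  krill: 1 of 1 neighbours ≥ 1, goes locally extinct.
  oysters: 1 of 2 neighbours ≥ 1, goes locally extinct.
Round 3 — no new extinctions; cascade stops.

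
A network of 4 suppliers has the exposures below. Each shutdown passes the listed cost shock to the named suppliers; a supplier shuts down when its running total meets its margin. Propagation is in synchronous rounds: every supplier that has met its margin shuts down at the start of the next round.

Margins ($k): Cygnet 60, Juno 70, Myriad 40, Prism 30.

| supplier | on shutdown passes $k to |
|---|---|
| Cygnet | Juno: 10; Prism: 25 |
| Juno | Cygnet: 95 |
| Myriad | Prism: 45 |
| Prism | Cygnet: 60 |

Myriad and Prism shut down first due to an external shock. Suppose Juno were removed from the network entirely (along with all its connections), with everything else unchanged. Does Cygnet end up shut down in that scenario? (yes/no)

With Juno removed:
Round 1 — Myriad, Prism shut down (initial).
  Cygnet: +60 → 60 ≥ 60
Round 2 — Cygnet shuts down.
No further shutdowns.

yes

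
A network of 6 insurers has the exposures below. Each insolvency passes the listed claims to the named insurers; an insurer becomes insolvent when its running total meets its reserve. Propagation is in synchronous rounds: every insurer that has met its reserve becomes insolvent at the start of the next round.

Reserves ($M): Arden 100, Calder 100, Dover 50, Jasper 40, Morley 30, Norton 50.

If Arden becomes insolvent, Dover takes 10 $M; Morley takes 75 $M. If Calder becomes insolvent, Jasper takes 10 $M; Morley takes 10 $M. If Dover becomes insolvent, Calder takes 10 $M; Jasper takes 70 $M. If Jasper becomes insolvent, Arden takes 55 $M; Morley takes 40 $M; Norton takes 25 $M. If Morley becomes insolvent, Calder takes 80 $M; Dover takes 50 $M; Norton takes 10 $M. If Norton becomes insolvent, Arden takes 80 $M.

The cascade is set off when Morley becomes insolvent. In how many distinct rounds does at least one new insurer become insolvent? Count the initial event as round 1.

3

Round 1 — Morley becomes insolvent (initial).
  Calder: +80 → 80 < 100
  Dover: +50 → 50 ≥ 50
  Norton: +10 → 10 < 50
Round 2 — Dover becomes insolvent.
  Calder: +10 → 90 < 100
  Jasper: +70 → 70 ≥ 40
Round 3 — Jasper becomes insolvent.
  Arden: +55 → 55 < 100
  Norton: +25 → 35 < 50
No further insolvencies.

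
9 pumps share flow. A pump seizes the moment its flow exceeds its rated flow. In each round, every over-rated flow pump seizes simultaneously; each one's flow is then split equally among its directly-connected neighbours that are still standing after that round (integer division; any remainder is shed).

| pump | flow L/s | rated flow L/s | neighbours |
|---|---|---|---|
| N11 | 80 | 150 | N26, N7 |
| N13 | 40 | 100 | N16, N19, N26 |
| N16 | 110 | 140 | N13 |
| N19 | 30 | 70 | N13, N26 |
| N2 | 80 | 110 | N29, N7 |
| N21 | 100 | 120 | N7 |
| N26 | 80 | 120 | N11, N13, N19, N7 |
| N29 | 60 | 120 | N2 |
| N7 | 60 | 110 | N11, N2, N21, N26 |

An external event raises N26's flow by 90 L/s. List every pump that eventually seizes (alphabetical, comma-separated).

N13, N16, N19, N26

Round 1 — N26 at 170 > 120. N26 seizes.
  N26 sheds 170 L/s to N11, N13, N19, N7: 42 each (2 lost).
    N11: 80+42 = 122 ≤ 150
    N13: 40+42 = 82 ≤ 100
    N19: 30+42 = 72 > 70
    N7: 60+42 = 102 ≤ 110
Round 2 — N19 seizes.
  N19 sheds 72 L/s to N13: 72 each.
    N13: 82+72 = 154 > 100
Round 3 — N13 seizes.
  N13 sheds 154 L/s to N16: 154 each.
    N16: 110+154 = 264 > 140
Round 4 — N16 seizes.
  N16 sheds 264 L/s: no online neighbours, lost.
No further seizures.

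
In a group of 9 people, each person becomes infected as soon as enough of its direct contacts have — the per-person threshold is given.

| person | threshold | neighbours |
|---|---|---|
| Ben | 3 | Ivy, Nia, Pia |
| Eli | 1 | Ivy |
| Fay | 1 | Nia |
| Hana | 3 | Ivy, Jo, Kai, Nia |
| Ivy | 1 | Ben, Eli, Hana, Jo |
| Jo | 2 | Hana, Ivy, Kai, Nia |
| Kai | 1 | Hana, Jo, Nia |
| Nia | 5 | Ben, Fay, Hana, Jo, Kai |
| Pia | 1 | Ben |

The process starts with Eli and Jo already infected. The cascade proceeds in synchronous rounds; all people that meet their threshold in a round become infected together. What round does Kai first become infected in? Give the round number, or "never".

Round 1 — Eli, Jo become infected (initial).
Round 2 — checking thresholds:
  Hana: 1 of 4 neighbours < 3, not yet.
  Ivy: 2 of 4 neighbours ≥ 1, becomes infected.
  Kai: 1 of 3 neighbours ≥ 1, becomes infected.
  Nia: 1 of 5 neighbours < 5, not yet.
Round 3 — checking thresholds:
  Ben: 1 of 3 neighbours < 3, not yet.
  Hana: 3 of 4 neighbours ≥ 3, becomes infected.
  Nia: 2 of 5 neighbours < 5, not yet.
Round 4 — no new infections; cascade stops.

2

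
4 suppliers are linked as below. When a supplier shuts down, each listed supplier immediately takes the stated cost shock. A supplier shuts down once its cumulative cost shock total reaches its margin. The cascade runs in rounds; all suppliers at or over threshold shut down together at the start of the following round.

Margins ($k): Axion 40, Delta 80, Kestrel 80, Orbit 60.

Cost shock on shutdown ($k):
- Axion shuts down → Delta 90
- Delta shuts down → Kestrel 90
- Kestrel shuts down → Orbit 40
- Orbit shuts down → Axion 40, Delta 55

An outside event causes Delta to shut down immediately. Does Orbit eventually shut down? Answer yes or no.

no

Round 1 — Delta shuts down (initial).
  Kestrel: +90 → 90 ≥ 80
Round 2 — Kestrel shuts down.
  Orbit: +40 → 40 < 60
No further shutdowns.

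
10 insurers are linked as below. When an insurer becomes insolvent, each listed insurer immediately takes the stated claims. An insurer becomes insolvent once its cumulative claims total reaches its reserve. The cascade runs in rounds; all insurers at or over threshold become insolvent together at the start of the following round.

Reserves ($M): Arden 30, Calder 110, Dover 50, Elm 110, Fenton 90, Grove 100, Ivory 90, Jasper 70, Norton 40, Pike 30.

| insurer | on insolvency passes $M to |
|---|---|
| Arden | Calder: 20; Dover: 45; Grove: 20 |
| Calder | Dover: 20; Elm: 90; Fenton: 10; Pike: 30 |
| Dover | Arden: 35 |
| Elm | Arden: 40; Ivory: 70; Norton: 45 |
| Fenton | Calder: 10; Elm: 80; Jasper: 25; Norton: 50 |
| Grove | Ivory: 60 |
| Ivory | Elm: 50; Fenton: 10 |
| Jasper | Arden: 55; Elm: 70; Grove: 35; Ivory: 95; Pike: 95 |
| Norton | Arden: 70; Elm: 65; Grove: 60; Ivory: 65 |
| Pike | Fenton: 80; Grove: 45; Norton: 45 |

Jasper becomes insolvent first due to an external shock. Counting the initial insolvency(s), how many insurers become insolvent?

8

Round 1 — Jasper becomes insolvent (initial).
  Arden: +55 → 55 ≥ 30
  Elm: +70 → 70 < 110
  Grove: +35 → 35 < 100
  Ivory: +95 → 95 ≥ 90
  Pike: +95 → 95 ≥ 30
Round 2 — Arden, Ivory, Pike become insolvent.
  Calder: +20 → 20 < 110
  Dover: +45 → 45 < 50
  Elm: +50 → 120 ≥ 110
  Fenton: +10+80 → 90 ≥ 90
  Grove: +20+45 → 100 ≥ 100
  Norton: +45 → 45 ≥ 40
Round 3 — Elm, Fenton, Grove, Norton become insolvent.
  Calder: +10 → 30 < 110
No further insolvencies.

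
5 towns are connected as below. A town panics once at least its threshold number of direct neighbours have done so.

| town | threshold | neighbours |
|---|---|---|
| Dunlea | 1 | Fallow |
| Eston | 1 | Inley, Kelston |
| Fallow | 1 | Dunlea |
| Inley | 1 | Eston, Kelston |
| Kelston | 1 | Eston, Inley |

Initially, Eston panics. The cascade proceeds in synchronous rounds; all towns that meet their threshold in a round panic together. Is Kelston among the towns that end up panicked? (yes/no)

Round 1 — Eston panics (initial).
Round 2 — checking thresholds:
  Inley: 1 of 2 neighbours ≥ 1, panics.
  Kelston: 1 of 2 neighbours ≥ 1, panics.
Round 3 — no new panics; cascade stops.

yes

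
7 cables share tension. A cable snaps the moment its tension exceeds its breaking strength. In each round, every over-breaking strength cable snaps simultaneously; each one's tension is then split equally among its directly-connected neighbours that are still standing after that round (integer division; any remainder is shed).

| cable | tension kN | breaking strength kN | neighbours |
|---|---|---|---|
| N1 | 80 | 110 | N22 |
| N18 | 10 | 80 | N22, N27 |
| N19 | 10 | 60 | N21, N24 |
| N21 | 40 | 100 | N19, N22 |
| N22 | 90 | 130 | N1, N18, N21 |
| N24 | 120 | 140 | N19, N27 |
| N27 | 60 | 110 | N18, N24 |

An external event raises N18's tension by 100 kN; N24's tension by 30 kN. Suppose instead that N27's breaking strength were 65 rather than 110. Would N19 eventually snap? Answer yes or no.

With N27's breaking strength at 65:
Round 1 — N18 at 110 > 80; N24 at 150 > 140. N18, N24 snap.
  N18 sheds 110 kN to N22, N27: 55 each.
    N22: 90+55 = 145 > 130
    N27: 60+55 = 115 > 65
  N24 sheds 150 kN to N19, N27: 75 each.
    N19: 10+75 = 85 > 60
    N27: 115+75 = 190 > 65
Round 2 — N19, N22, N27 snap.
  N19 sheds 85 kN to N21: 85 each.
    N21: 40+85 = 125 > 100
  N22 sheds 145 kN to N1, N21: 72 each (1 lost).
    N1: 80+72 = 152 > 110
    N21: 125+72 = 197 > 100
  N27 sheds 190 kN: no online neighbours, lost.
Round 3 — N1, N21 snap.
  N1 sheds 152 kN: no online neighbours, lost.
  N21 sheds 197 kN: no online neighbours, lost.
No further breaks.

yes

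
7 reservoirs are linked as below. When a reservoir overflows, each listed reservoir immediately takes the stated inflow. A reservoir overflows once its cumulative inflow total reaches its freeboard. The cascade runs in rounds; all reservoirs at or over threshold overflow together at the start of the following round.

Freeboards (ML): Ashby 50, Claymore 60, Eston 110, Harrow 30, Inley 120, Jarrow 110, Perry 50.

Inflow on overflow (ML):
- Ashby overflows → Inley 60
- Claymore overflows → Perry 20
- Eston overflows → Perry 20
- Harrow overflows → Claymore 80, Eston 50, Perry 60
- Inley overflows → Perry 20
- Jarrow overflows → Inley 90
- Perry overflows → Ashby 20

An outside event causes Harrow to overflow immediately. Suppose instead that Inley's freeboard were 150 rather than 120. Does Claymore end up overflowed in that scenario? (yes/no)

yes

With Inley's freeboard at 150:
Round 1 — Harrow overflows (initial).
  Claymore: +80 → 80 ≥ 60
  Eston: +50 → 50 < 110
  Perry: +60 → 60 ≥ 50
Round 2 — Claymore, Perry overflow.
  Ashby: +20 → 20 < 50
No further overflows.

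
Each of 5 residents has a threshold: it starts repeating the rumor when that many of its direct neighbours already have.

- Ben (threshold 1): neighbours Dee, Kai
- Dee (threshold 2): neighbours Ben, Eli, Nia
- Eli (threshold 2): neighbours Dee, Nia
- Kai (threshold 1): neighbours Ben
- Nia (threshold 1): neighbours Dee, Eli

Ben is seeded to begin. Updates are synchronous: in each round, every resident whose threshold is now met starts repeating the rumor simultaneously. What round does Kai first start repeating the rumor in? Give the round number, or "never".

Round 1 — Ben starts repeating the rumor (initial).
Round 2 — checking thresholds:
  Dee: 1 of 3 neighbours < 2, holds.
  Kai: 1 of 1 neighbours ≥ 1, starts repeating the rumor.
Round 3 — no new spreads; cascade stops.

2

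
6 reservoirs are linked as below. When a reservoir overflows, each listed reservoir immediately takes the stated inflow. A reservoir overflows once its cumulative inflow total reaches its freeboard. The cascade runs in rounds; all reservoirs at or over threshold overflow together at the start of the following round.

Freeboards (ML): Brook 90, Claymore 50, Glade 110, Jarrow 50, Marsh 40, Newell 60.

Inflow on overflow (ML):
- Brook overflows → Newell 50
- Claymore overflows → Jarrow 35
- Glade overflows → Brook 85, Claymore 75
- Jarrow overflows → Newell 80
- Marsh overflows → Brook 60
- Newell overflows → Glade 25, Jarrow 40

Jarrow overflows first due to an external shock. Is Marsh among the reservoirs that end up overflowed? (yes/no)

Round 1 — Jarrow overflows (initial).
  Newell: +80 → 80 ≥ 60
Round 2 — Newell overflows.
  Glade: +25 → 25 < 110
No further overflows.

no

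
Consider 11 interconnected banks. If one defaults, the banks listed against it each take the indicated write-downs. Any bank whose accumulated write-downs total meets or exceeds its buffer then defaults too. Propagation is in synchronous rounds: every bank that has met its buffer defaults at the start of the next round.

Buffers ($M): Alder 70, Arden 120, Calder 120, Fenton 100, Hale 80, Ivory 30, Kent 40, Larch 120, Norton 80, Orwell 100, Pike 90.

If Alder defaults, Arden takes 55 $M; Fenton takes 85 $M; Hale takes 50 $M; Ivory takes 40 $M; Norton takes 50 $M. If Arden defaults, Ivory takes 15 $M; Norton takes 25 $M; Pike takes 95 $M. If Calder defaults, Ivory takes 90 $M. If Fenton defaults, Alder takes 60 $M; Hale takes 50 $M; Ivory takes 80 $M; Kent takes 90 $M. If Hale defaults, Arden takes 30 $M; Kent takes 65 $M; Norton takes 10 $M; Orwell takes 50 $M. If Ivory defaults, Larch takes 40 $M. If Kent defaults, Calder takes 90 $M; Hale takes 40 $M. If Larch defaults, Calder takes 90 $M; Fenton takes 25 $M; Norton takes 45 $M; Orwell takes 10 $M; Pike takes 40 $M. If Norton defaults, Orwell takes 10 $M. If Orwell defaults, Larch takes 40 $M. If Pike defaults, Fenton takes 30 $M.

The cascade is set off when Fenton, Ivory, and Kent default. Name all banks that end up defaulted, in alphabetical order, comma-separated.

Round 1 — Fenton, Ivory, Kent default (initial).
  Alder: +60 → 60 < 70
  Calder: +90 → 90 < 120
  Hale: +50+40 → 90 ≥ 80
  Larch: +40 → 40 < 120
Round 2 — Hale defaults.
  Arden: +30 → 30 < 120
  Norton: +10 → 10 < 80
  Orwell: +50 → 50 < 100
No further defaults.

Fenton, Hale, Ivory, Kent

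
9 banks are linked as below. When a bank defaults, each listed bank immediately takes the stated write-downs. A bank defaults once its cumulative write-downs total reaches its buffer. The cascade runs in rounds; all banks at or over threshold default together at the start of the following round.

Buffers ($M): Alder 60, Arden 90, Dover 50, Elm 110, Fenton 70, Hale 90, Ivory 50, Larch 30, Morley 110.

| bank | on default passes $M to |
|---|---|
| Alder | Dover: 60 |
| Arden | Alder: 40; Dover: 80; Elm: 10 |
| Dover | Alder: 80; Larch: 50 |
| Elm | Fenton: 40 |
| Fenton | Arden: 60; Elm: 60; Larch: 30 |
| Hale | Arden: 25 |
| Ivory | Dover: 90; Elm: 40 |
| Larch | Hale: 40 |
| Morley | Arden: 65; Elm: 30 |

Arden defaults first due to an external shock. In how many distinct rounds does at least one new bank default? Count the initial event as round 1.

Round 1 — Arden defaults (initial).
  Alder: +40 → 40 < 60
  Dover: +80 → 80 ≥ 50
  Elm: +10 → 10 < 110
Round 2 — Dover defaults.
  Alder: +80 → 120 ≥ 60
  Larch: +50 → 50 ≥ 30
Round 3 — Alder, Larch default.
  Hale: +40 → 40 < 90
No further defaults.

3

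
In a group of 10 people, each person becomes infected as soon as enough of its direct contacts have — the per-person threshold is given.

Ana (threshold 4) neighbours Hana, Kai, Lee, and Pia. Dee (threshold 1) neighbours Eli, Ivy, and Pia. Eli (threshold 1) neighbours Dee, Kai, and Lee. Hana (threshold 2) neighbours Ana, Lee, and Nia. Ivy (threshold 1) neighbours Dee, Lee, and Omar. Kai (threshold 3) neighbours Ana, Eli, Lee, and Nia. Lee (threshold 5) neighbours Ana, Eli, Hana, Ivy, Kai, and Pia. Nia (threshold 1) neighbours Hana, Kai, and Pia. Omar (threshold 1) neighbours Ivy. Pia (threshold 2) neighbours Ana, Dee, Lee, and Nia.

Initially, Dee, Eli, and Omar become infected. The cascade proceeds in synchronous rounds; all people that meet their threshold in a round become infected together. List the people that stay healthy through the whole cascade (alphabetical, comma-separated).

Ana, Hana, Kai, Lee, Nia, Pia

Round 1 — Dee, Eli, Omar become infected (initial).
Round 2 — checking thresholds:
  Ivy: 2 of 3 neighbours ≥ 1, becomes infected.
  Kai: 1 of 4 neighbours < 3, below threshold.
  Lee: 1 of 6 neighbours < 5, below threshold.
  Pia: 1 of 4 neighbours < 2, below threshold.
Round 3 — no new infections; cascade stops.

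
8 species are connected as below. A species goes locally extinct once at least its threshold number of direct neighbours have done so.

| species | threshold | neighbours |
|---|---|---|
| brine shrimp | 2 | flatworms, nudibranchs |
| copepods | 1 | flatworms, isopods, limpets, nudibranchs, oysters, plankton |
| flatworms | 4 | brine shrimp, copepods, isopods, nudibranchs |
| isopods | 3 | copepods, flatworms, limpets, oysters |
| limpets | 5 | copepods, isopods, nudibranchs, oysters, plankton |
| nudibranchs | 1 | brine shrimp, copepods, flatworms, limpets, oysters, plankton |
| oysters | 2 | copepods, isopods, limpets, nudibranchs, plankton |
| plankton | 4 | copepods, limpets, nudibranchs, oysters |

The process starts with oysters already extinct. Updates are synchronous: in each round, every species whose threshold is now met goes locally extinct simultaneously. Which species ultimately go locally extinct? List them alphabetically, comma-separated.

Round 1 — oysters goes locally extinct (initial).
Round 2 — checking thresholds:
  copepods: 1 of 6 neighbours ≥ 1, goes locally extinct.
  isopods: 1 of 4 neighbours < 3, not yet.
  limpets: 1 of 5 neighbours < 5, not yet.
  nudibranchs: 1 of 6 neighbours ≥ 1, goes locally extinct.
  plankton: 1 of 4 neighbours < 4, not yet.
Round 3 — no new extinctions; cascade stops.

copepods, nudibranchs, oysters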